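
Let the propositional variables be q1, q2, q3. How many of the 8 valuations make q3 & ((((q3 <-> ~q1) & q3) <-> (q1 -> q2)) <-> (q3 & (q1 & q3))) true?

Initial set: {T (q3 & ((((q3 <-> ~q1) & q3) <-> (q1 -> q2)) <-> (q3 & (q1 & q3))))}.
T (q3 & ((((q3 <-> ~q1) & q3) <-> (q1 -> q2)) <-> (q3 & (q1 & q3)))): α-rule — add T q3, T ((((q3 <-> ~q1) & q3) <-> (q1 -> q2)) <-> (q3 & (q1 & q3))).
T ((((q3 <-> ~q1) & q3) <-> (q1 -> q2)) <-> (q3 & (q1 & q3))): β-rule — branch into T (((q3 <-> ~q1) & q3) <-> (q1 -> q2)), T (q3 & (q1 & q3))  //  F (((q3 <-> ~q1) & q3) <-> (q1 -> q2)), F (q3 & (q1 & q3)).
  branch 1 (add T (((q3 <-> ~q1) & q3) <-> (q1 -> q2)), T (q3 & (q1 & q3))):
    T (q3 & (q1 & q3)): α-rule — add T q3, T (q1 & q3).
    T (q1 & q3): α-rule — add T q1, T q3.
    T (((q3 <-> ~q1) & q3) <-> (q1 -> q2)): β-rule — branch into T ((q3 <-> ~q1) & q3), T (q1 -> q2)  //  F ((q3 <-> ~q1) & q3), F (q1 -> q2).
      branch 1.1 (add T ((q3 <-> ~q1) & q3), T (q1 -> q2)):
        T ((q3 <-> ~q1) & q3): α-rule — add T (q3 <-> ~q1), T q3.
        T (q1 -> q2): β-rule — branch into F q1  //  T q2.
          branch 1.1.1 (add F q1):
            × closes — contains both q1 and ~q1.
          branch 1.1.2 (add T q2):
            T (q3 <-> ~q1): β-rule — branch into T q3, T ~q1  //  F q3, F ~q1.
              branch 1.1.2.1 (add T q3, T ~q1):
                × closes — contains both q1 and ~q1.
              branch 1.1.2.2 (add F q3, F ~q1):
                × closes — contains both q3 and ~q3.
      branch 1.2 (add F ((q3 <-> ~q1) & q3), F (q1 -> q2)):
        F (q1 -> q2): α-rule — add T q1, F q2.
        F ((q3 <-> ~q1) & q3): β-rule — branch into F (q3 <-> ~q1)  //  F q3.
          branch 1.2.1 (add F (q3 <-> ~q1)):
            F (q3 <-> ~q1): β-rule — branch into T q3, F ~q1  //  F q3, T ~q1.
              branch 1.2.1.1 (add T q3, F ~q1):
                ○ open, literals {q1=1, q2=0, q3=1}.
              branch 1.2.1.2 (add F q3, T ~q1):
                × closes — contains both q3 and ~q3.
          branch 1.2.2 (add F q3):
            × closes — contains both q3 and ~q3.
  branch 2 (add F (((q3 <-> ~q1) & q3) <-> (q1 -> q2)), F (q3 & (q1 & q3))):
    F (((q3 <-> ~q1) & q3) <-> (q1 -> q2)): β-rule — branch into T ((q3 <-> ~q1) & q3), F (q1 -> q2)  //  F ((q3 <-> ~q1) & q3), T (q1 -> q2).
      branch 2.1 (add T ((q3 <-> ~q1) & q3), F (q1 -> q2)):
        T ((q3 <-> ~q1) & q3): α-rule — add T (q3 <-> ~q1), T q3.
        F (q1 -> q2): α-rule — add T q1, F q2.
        F (q3 & (q1 & q3)): β-rule — branch into F q3  //  F (q1 & q3).
          branch 2.1.1 (add F q3):
            × closes — contains both q3 and ~q3.
          branch 2.1.2 (add F (q1 & q3)):
            T (q3 <-> ~q1): β-rule — branch into T q3, T ~q1  //  F q3, F ~q1.
              branch 2.1.2.1 (add T q3, T ~q1):
                × closes — contains both q1 and ~q1.
              branch 2.1.2.2 (add F q3, F ~q1):
                × closes — contains both q3 and ~q3.
      branch 2.2 (add F ((q3 <-> ~q1) & q3), T (q1 -> q2)):
        F (q3 & (q1 & q3)): β-rule — branch into F q3  //  F (q1 & q3).
          branch 2.2.1 (add F q3):
            × closes — contains both q3 and ~q3.
          branch 2.2.2 (add F (q1 & q3)):
            F ((q3 <-> ~q1) & q3): β-rule — branch into F (q3 <-> ~q1)  //  F q3.
              branch 2.2.2.1 (add F (q3 <-> ~q1)):
                T (q1 -> q2): β-rule — branch into F q1  //  T q2.
                  branch 2.2.2.1.1 (add F q1):
                    F (q1 & q3): β-rule — branch into F q1  //  F q3.
                      branch 2.2.2.1.1.1 (add F q1):
                        F (q3 <-> ~q1): β-rule — branch into T q3, F ~q1  //  F q3, T ~q1.
                          branch 2.2.2.1.1.1.1 (add T q3, F ~q1):
                            × closes — contains both q1 and ~q1.
                          branch 2.2.2.1.1.1.2 (add F q3, T ~q1):
                            × closes — contains both q3 and ~q3.
                      branch 2.2.2.1.1.2 (add F q3):
                        × closes — contains both q3 and ~q3.
                  branch 2.2.2.1.2 (add T q2):
                    F (q1 & q3): β-rule — branch into F q1  //  F q3.
                      branch 2.2.2.1.2.1 (add F q1):
                        F (q3 <-> ~q1): β-rule — branch into T q3, F ~q1  //  F q3, T ~q1.
                          branch 2.2.2.1.2.1.1 (add T q3, F ~q1):
                            × closes — contains both q1 and ~q1.
                          branch 2.2.2.1.2.1.2 (add F q3, T ~q1):
                            × closes — contains both q3 and ~q3.
                      branch 2.2.2.1.2.2 (add F q3):
                        × closes — contains both q3 and ~q3.
              branch 2.2.2.2 (add F q3):
                × closes — contains both q3 and ~q3.
16 branches closed, 1 open.
Each open branch fixes some atoms; the unmentioned ones are free. Counting distinct full assignments: branch {q1=1, q2=0, q3=1} (none free) contributes 1 new. Total: 1.

1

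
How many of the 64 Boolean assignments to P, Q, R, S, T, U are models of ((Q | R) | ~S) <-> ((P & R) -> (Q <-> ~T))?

48

Initial set: {(((Q | R) | ~S) <-> ((P & R) -> (Q <-> ~T)))}.
(((Q | R) | ~S) <-> ((P & R) -> (Q <-> ~T))): β-rule — branch into ((Q | R) | ~S), ((P & R) -> (Q <-> ~T))  //  ~((Q | R) | ~S), ~((P & R) -> (Q <-> ~T)).
  branch 1 (add ((Q | R) | ~S), ((P & R) -> (Q <-> ~T))):
    ((Q | R) | ~S): β-rule — branch into (Q | R)  //  ~S.
      branch 1.1 (add (Q | R)):
        ((P & R) -> (Q <-> ~T)): β-rule — branch into ~(P & R)  //  (Q <-> ~T).
          branch 1.1.1 (add ~(P & R)):
            (Q | R): β-rule — branch into Q  //  R.
              branch 1.1.1.1 (add Q):
                ~(P & R): β-rule — branch into ~P  //  ~R.
                  branch 1.1.1.1.1 (add ~P):
                    ○ open, literals {P=0, Q=1}.
                  branch 1.1.1.1.2 (add ~R):
                    ○ open, literals {Q=1, R=0}.
              branch 1.1.1.2 (add R):
                ~(P & R): β-rule — branch into ~P  //  ~R.
                  branch 1.1.1.2.1 (add ~P):
                    ○ open, literals {P=0, R=1}.
                  branch 1.1.1.2.2 (add ~R):
                    × closes — contains both R and ~R.
          branch 1.1.2 (add (Q <-> ~T)):
            (Q | R): β-rule — branch into Q  //  R.
              branch 1.1.2.1 (add Q):
                (Q <-> ~T): β-rule — branch into Q, ~T  //  ~Q, ~~T.
                  branch 1.1.2.1.1 (add Q, ~T):
                    ○ open, literals {Q=1, T=0}.
                  branch 1.1.2.1.2 (add ~Q, ~~T):
                    × closes — contains both Q and ~Q.
              branch 1.1.2.2 (add R):
                (Q <-> ~T): β-rule — branch into Q, ~T  //  ~Q, ~~T.
                  branch 1.1.2.2.1 (add Q, ~T):
                    ○ open, literals {Q=1, R=1, T=0}.
                  branch 1.1.2.2.2 (add ~Q, ~~T):
                    ○ open, literals {Q=0, R=1, T=1}.
      branch 1.2 (add ~S):
        ((P & R) -> (Q <-> ~T)): β-rule — branch into ~(P & R)  //  (Q <-> ~T).
          branch 1.2.1 (add ~(P & R)):
            ~(P & R): β-rule — branch into ~P  //  ~R.
              branch 1.2.1.1 (add ~P):
                ○ open, literals {P=0, S=0}.
              branch 1.2.1.2 (add ~R):
                ○ open, literals {R=0, S=0}.
          branch 1.2.2 (add (Q <-> ~T)):
            (Q <-> ~T): β-rule — branch into Q, ~T  //  ~Q, ~~T.
              branch 1.2.2.1 (add Q, ~T):
                ○ open, literals {Q=1, S=0, T=0}.
              branch 1.2.2.2 (add ~Q, ~~T):
                ○ open, literals {Q=0, S=0, T=1}.
  branch 2 (add ~((Q | R) | ~S), ~((P & R) -> (Q <-> ~T))):
    ~((Q | R) | ~S): α-rule — add ~(Q | R), ~~S.
    ~((P & R) -> (Q <-> ~T)): α-rule — add (P & R), ~(Q <-> ~T).
    ~(Q | R): α-rule — add ~Q, ~R.
    (P & R): α-rule — add P, R.
    × closes — contains both R and ~R.
3 branches closed, 10 open.
Each open branch fixes some atoms; the unmentioned ones are free. Counting distinct full assignments: branch {P=0, Q=1} (R, S, T, U) contributes 16 new; branch {Q=1, R=0} (P, S, T, U) contributes 8 new; branch {P=0, R=1} (Q, S, T, U) contributes 8 new; branch {Q=1, T=0} (P, R, S, U) contributes 4 new; branch {Q=1, R=1, T=0} (P, S, U) contributes 0 new; branch {Q=0, R=1, T=1} (P, S, U) contributes 4 new; branch {P=0, S=0} (Q, R, T, U) contributes 4 new; branch {R=0, S=0} (P, Q, T, U) contributes 4 new; branch {Q=1, S=0, T=0} (P, R, U) contributes 0 new; branch {Q=0, S=0, T=1} (P, R, U) contributes 0 new. Total: 48.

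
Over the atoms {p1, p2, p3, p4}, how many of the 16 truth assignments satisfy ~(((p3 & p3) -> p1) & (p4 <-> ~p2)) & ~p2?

5

Initial set: {T (~(((p3 & p3) -> p1) & (p4 <-> ~p2)) & ~p2)}.
T (~(((p3 & p3) -> p1) & (p4 <-> ~p2)) & ~p2): α-rule — add T ~(((p3 & p3) -> p1) & (p4 <-> ~p2)), T ~p2.
T ~(((p3 & p3) -> p1) & (p4 <-> ~p2)): β-rule — branch into F ((p3 & p3) -> p1)  //  F (p4 <-> ~p2).
  branch 1 (add F ((p3 & p3) -> p1)):
    F ((p3 & p3) -> p1): α-rule — add T (p3 & p3), F p1.
    T (p3 & p3): α-rule — add T p3, T p3.
    ○ open, literals {p1=false, p2=false, p3=true}.
  branch 2 (add F (p4 <-> ~p2)):
    F (p4 <-> ~p2): β-rule — branch into T p4, F ~p2  //  F p4, T ~p2.
      branch 2.1 (add T p4, F ~p2):
        × closes — contains both p2 and ~p2.
      branch 2.2 (add F p4, T ~p2):
        ○ open, literals {p2=false, p4=false}.
1 branch closed, 2 open.
Each open branch fixes some atoms; the unmentioned ones are free. Counting distinct full assignments: branch {p1=false, p2=false, p3=true} (p4) contributes 2 new; branch {p2=false, p4=false} (p1, p3) contributes 3 new. Total: 5.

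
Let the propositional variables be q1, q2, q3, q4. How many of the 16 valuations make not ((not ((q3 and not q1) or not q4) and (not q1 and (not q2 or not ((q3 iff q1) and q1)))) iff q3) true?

10

Initial set: {not ((not ((q3 and not q1) or not q4) and (not q1 and (not q2 or not ((q3 iff q1) and q1)))) iff q3)}.
not ((not ((q3 and not q1) or not q4) and (not q1 and (not q2 or not ((q3 iff q1) and q1)))) iff q3): β-rule — branch into (not ((q3 and not q1) or not q4) and (not q1 and (not q2 or not ((q3 iff q1) and q1)))), not q3  //  not (not ((q3 and not q1) or not q4) and (not q1 and (not q2 or not ((q3 iff q1) and q1)))), q3.
  branch 1 (add (not ((q3 and not q1) or not q4) and (not q1 and (not q2 or not ((q3 iff q1) and q1)))), not q3):
    (not ((q3 and not q1) or not q4) and (not q1 and (not q2 or not ((q3 iff q1) and q1)))): α-rule — add not ((q3 and not q1) or not q4), (not q1 and (not q2 or not ((q3 iff q1) and q1))).
    not ((q3 and not q1) or not q4): α-rule — add not (q3 and not q1), not not q4.
    (not q1 and (not q2 or not ((q3 iff q1) and q1))): α-rule — add not q1, (not q2 or not ((q3 iff q1) and q1)).
    not (q3 and not q1): β-rule — branch into not q3  //  not not q1.
      branch 1.1 (add not q3):
        (not q2 or not ((q3 iff q1) and q1)): β-rule — branch into not q2  //  not ((q3 iff q1) and q1).
          branch 1.1.1 (add not q2):
            ○ open, literals {q1=0, q2=0, q3=0, q4=1}.
          branch 1.1.2 (add not ((q3 iff q1) and q1)):
            not ((q3 iff q1) and q1): β-rule — branch into not (q3 iff q1)  //  not q1.
              branch 1.1.2.1 (add not (q3 iff q1)):
                not (q3 iff q1): β-rule — branch into q3, not q1  //  not q3, q1.
                  branch 1.1.2.1.1 (add q3, not q1):
                    × closes — contains both q3 and not q3.
                  branch 1.1.2.1.2 (add not q3, q1):
                    × closes — contains both q1 and not q1.
              branch 1.1.2.2 (add not q1):
                ○ open, literals {q1=0, q3=0, q4=1}.
      branch 1.2 (add not not q1):
        × closes — contains both q1 and not q1.
  branch 2 (add not (not ((q3 and not q1) or not q4) and (not q1 and (not q2 or not ((q3 iff q1) and q1)))), q3):
    not (not ((q3 and not q1) or not q4) and (not q1 and (not q2 or not ((q3 iff q1) and q1)))): β-rule — branch into not not ((q3 and not q1) or not q4)  //  not (not q1 and (not q2 or not ((q3 iff q1) and q1))).
      branch 2.1 (add not not ((q3 and not q1) or not q4)):
        not not ((q3 and not q1) or not q4): β-rule — branch into (q3 and not q1)  //  not q4.
          branch 2.1.1 (add (q3 and not q1)):
            (q3 and not q1): α-rule — add q3, not q1.
            ○ open, literals {q1=0, q3=1}.
          branch 2.1.2 (add not q4):
            ○ open, literals {q3=1, q4=0}.
      branch 2.2 (add not (not q1 and (not q2 or not ((q3 iff q1) and q1)))):
        not (not q1 and (not q2 or not ((q3 iff q1) and q1))): β-rule — branch into not not q1  //  not (not q2 or not ((q3 iff q1) and q1)).
          branch 2.2.1 (add not not q1):
            ○ open, literals {q1=1, q3=1}.
          branch 2.2.2 (add not (not q2 or not ((q3 iff q1) and q1))):
            not (not q2 or not ((q3 iff q1) and q1)): α-rule — add not not q2, not not ((q3 iff q1) and q1).
            not not ((q3 iff q1) and q1): α-rule — add (q3 iff q1), q1.
            (q3 iff q1): β-rule — branch into q3, q1  //  not q3, not q1.
              branch 2.2.2.1 (add q3, q1):
                ○ open, literals {q1=1, q2=1, q3=1}.
              branch 2.2.2.2 (add not q3, not q1):
                × closes — contains both q3 and not q3.
4 branches closed, 6 open.
Each open branch fixes some atoms; the unmentioned ones are free. Counting distinct full assignments: branch {q1=0, q2=0, q3=0, q4=1} (none free) contributes 1 new; branch {q1=0, q3=0, q4=1} (q2) contributes 1 new; branch {q1=0, q3=1} (q2, q4) contributes 4 new; branch {q3=1, q4=0} (q1, q2) contributes 2 new; branch {q1=1, q3=1} (q2, q4) contributes 2 new; branch {q1=1, q2=1, q3=1} (q4) contributes 0 new. Total: 10.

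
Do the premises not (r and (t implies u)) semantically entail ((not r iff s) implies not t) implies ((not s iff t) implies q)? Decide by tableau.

No

Initial set: {not (r and (t implies u)); not (((not r iff s) implies not t) implies ((not s iff t) implies q))}.
not (((not r iff s) implies not t) implies ((not s iff t) implies q)): α-rule — add ((not r iff s) implies not t), not ((not s iff t) implies q).
not ((not s iff t) implies q): α-rule — add (not s iff t), not q.
not (r and (t implies u)): β-rule — branch into not r  //  not (t implies u).
  branch 1 (add not r):
    ((not r iff s) implies not t): β-rule — branch into not (not r iff s)  //  not t.
      branch 1.1 (add not (not r iff s)):
        (not s iff t): β-rule — branch into not s, t  //  not not s, not t.
          branch 1.1.1 (add not s, t):
            not (not r iff s): β-rule — branch into not r, not s  //  not not r, s.
              branch 1.1.1.1 (add not r, not s):
                ○ open, literals {q=0, r=0, s=0, t=1}.
              branch 1.1.1.2 (add not not r, s):
                × closes — contains both r and not r.
          branch 1.1.2 (add not not s, not t):
            not (not r iff s): β-rule — branch into not r, not s  //  not not r, s.
              branch 1.1.2.1 (add not r, not s):
                × closes — contains both s and not s.
              branch 1.1.2.2 (add not not r, s):
                × closes — contains both r and not r.
      branch 1.2 (add not t):
        (not s iff t): β-rule — branch into not s, t  //  not not s, not t.
          branch 1.2.1 (add not s, t):
            × closes — contains both t and not t.
          branch 1.2.2 (add not not s, not t):
            ○ open, literals {q=0, r=0, s=1, t=0}.
  branch 2 (add not (t implies u)):
    not (t implies u): α-rule — add t, not u.
    ((not r iff s) implies not t): β-rule — branch into not (not r iff s)  //  not t.
      branch 2.1 (add not (not r iff s)):
        (not s iff t): β-rule — branch into not s, t  //  not not s, not t.
          branch 2.1.1 (add not s, t):
            not (not r iff s): β-rule — branch into not r, not s  //  not not r, s.
              branch 2.1.1.1 (add not r, not s):
                ○ open, literals {q=0, r=0, s=0, t=1, u=0}.
              branch 2.1.1.2 (add not not r, s):
                × closes — contains both s and not s.
          branch 2.1.2 (add not not s, not t):
            × closes — contains both t and not t.
      branch 2.2 (add not t):
        × closes — contains both t and not t.
7 branches closed, 3 open.
An open branch gives a countermodel: q=0, r=0, s=0, t=1 (unmentioned atoms arbitrary); the premises hold there but the conclusion fails.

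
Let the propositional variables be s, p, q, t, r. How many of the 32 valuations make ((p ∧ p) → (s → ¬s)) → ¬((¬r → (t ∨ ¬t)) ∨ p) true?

8

Initial set: {(((p ∧ p) → (s → ¬s)) → ¬((¬r → (t ∨ ¬t)) ∨ p))}.
(((p ∧ p) → (s → ¬s)) → ¬((¬r → (t ∨ ¬t)) ∨ p)): β-rule — branch into ¬((p ∧ p) → (s → ¬s))  //  ¬((¬r → (t ∨ ¬t)) ∨ p).
  branch 1 (add ¬((p ∧ p) → (s → ¬s))):
    ¬((p ∧ p) → (s → ¬s)): α-rule — add (p ∧ p), ¬(s → ¬s).
    (p ∧ p): α-rule — add p, p.
    ¬(s → ¬s): α-rule — add s, ¬¬s.
    ○ open, literals {p=1, s=1}.
  branch 2 (add ¬((¬r → (t ∨ ¬t)) ∨ p)):
    ¬((¬r → (t ∨ ¬t)) ∨ p): α-rule — add ¬(¬r → (t ∨ ¬t)), ¬p.
    ¬(¬r → (t ∨ ¬t)): α-rule — add ¬r, ¬(t ∨ ¬t).
    ¬(t ∨ ¬t): α-rule — add ¬t, ¬¬t.
    × closes — contains both t and ¬t.
1 branch closed, 1 open.
Each open branch fixes some atoms; the unmentioned ones are free. Counting distinct full assignments: branch {p=1, s=1} (q, t, r) contributes 8 new. Total: 8.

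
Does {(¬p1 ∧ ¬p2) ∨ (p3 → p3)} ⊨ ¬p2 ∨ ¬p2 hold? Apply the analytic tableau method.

No

Initial set: {T ((¬p1 ∧ ¬p2) ∨ (p3 → p3)); F (¬p2 ∨ ¬p2)}.
F (¬p2 ∨ ¬p2): α-rule — add F ¬p2, F ¬p2.
T ((¬p1 ∧ ¬p2) ∨ (p3 → p3)): β-rule — branch into T (¬p1 ∧ ¬p2)  //  T (p3 → p3).
  branch 1 (add T (¬p1 ∧ ¬p2)):
    T (¬p1 ∧ ¬p2): α-rule — add T ¬p1, T ¬p2.
    × closes — contains both p2 and ¬p2.
  branch 2 (add T (p3 → p3)):
    T (p3 → p3): β-rule — branch into F p3  //  T p3.
      branch 2.1 (add F p3):
        ○ open, literals {p2=true, p3=false}.
      branch 2.2 (add T p3):
        ○ open, literals {p2=true, p3=true}.
1 branch closed, 2 open.
An open branch gives a countermodel: p2=true, p3=false (unmentioned atoms arbitrary); the premises hold there but the conclusion fails.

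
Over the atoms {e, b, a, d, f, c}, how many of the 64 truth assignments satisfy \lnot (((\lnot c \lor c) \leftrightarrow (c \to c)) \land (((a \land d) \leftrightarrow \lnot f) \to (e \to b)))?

8

Initial set: {\lnot (((\lnot c \lor c) \leftrightarrow (c \to c)) \land (((a \land d) \leftrightarrow \lnot f) \to (e \to b)))}.
\lnot (((\lnot c \lor c) \leftrightarrow (c \to c)) \land (((a \land d) \leftrightarrow \lnot f) \to (e \to b))): β-rule — branch into \lnot ((\lnot c \lor c) \leftrightarrow (c \to c))  //  \lnot (((a \land d) \leftrightarrow \lnot f) \to (e \to b)).
  branch 1 (add \lnot ((\lnot c \lor c) \leftrightarrow (c \to c))):
    \lnot ((\lnot c \lor c) \leftrightarrow (c \to c)): β-rule — branch into (\lnot c \lor c), \lnot (c \to c)  //  \lnot (\lnot c \lor c), (c \to c).
      branch 1.1 (add (\lnot c \lor c), \lnot (c \to c)):
        \lnot (c \to c): α-rule — add c, \lnot c.
        × closes — contains both c and \lnot c.
      branch 1.2 (add \lnot (\lnot c \lor c), (c \to c)):
        \lnot (\lnot c \lor c): α-rule — add \lnot \lnot c, \lnot c.
        × closes — contains both c and \lnot c.
  branch 2 (add \lnot (((a \land d) \leftrightarrow \lnot f) \to (e \to b))):
    \lnot (((a \land d) \leftrightarrow \lnot f) \to (e \to b)): α-rule — add ((a \land d) \leftrightarrow \lnot f), \lnot (e \to b).
    \lnot (e \to b): α-rule — add e, \lnot b.
    ((a \land d) \leftrightarrow \lnot f): β-rule — branch into (a \land d), \lnot f  //  \lnot (a \land d), \lnot \lnot f.
      branch 2.1 (add (a \land d), \lnot f):
        (a \land d): α-rule — add a, d.
        ○ open, literals {a=T, b=F, d=T, e=T, f=F}.
      branch 2.2 (add \lnot (a \land d), \lnot \lnot f):
        \lnot (a \land d): β-rule — branch into \lnot a  //  \lnot d.
          branch 2.2.1 (add \lnot a):
            ○ open, literals {a=F, b=F, e=T, f=T}.
          branch 2.2.2 (add \lnot d):
            ○ open, literals {b=F, d=F, e=T, f=T}.
2 branches closed, 3 open.
Each open branch fixes some atoms; the unmentioned ones are free. Counting distinct full assignments: branch {a=T, b=F, d=T, e=T, f=F} (c) contributes 2 new; branch {a=F, b=F, e=T, f=T} (d, c) contributes 4 new; branch {b=F, d=F, e=T, f=T} (a, c) contributes 2 new. Total: 8.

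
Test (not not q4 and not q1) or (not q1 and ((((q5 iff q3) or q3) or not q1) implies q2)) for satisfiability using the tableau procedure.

Initial set: {T ((not not q4 and not q1) or (not q1 and ((((q5 iff q3) or q3) or not q1) implies q2)))}.
T ((not not q4 and not q1) or (not q1 and ((((q5 iff q3) or q3) or not q1) implies q2))): β-rule — branch into T (not not q4 and not q1)  //  T (not q1 and ((((q5 iff q3) or q3) or not q1) implies q2)).
  branch 1 (add T (not not q4 and not q1)):
    T (not not q4 and not q1): α-rule — add T not not q4, T not q1.
    T not not q4: drop double negation, giving T q4.
    ○ open, literals {q1=F, q4=T}.
  branch 2 (add T (not q1 and ((((q5 iff q3) or q3) or not q1) implies q2))):
    T (not q1 and ((((q5 iff q3) or q3) or not q1) implies q2)): α-rule — add T not q1, T ((((q5 iff q3) or q3) or not q1) implies q2).
    T ((((q5 iff q3) or q3) or not q1) implies q2): β-rule — branch into F (((q5 iff q3) or q3) or not q1)  //  T q2.
      branch 2.1 (add F (((q5 iff q3) or q3) or not q1)):
        F (((q5 iff q3) or q3) or not q1): α-rule — add F ((q5 iff q3) or q3), F not q1.
        × closes — contains both q1 and not q1.
      branch 2.2 (add T q2):
        ○ open, literals {q1=F, q2=T}.
1 branch closed, 2 open.
An open branch gives a satisfying assignment: q1=F, q4=T.

Satisfiable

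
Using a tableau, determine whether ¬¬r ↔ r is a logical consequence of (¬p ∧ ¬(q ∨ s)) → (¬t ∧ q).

Yes

Initial set: {T ((¬p ∧ ¬(q ∨ s)) → (¬t ∧ q)); F (¬¬r ↔ r)}.
T ((¬p ∧ ¬(q ∨ s)) → (¬t ∧ q)): β-rule — branch into F (¬p ∧ ¬(q ∨ s))  //  T (¬t ∧ q).
  branch 1 (add F (¬p ∧ ¬(q ∨ s))):
    F (¬¬r ↔ r): β-rule — branch into T ¬¬r, F r  //  F ¬¬r, T r.
      branch 1.1 (add T ¬¬r, F r):
        T ¬¬r: drop double negation, giving T r.
        × closes — contains both r and ¬r.
      branch 1.2 (add F ¬¬r, T r):
        F ¬¬r: drop double negation, giving F r.
        × closes — contains both r and ¬r.
  branch 2 (add T (¬t ∧ q)):
    T (¬t ∧ q): α-rule — add T ¬t, T q.
    F (¬¬r ↔ r): β-rule — branch into T ¬¬r, F r  //  F ¬¬r, T r.
      branch 2.1 (add T ¬¬r, F r):
        T ¬¬r: drop double negation, giving T r.
        × closes — contains both r and ¬r.
      branch 2.2 (add F ¬¬r, T r):
        F ¬¬r: drop double negation, giving F r.
        × closes — contains both r and ¬r.
All 4 branches close.
Every branch closed, so the premises entail the conclusion.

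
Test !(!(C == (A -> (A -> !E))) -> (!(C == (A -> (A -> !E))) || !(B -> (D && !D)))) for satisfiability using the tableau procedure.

Unsatisfiable

Initial set: {T !(!(C == (A -> (A -> !E))) -> (!(C == (A -> (A -> !E))) || !(B -> (D && !D))))}.
T !(!(C == (A -> (A -> !E))) -> (!(C == (A -> (A -> !E))) || !(B -> (D && !D)))): α-rule — add T !(C == (A -> (A -> !E))), F (!(C == (A -> (A -> !E))) || !(B -> (D && !D))).
F (!(C == (A -> (A -> !E))) || !(B -> (D && !D))): α-rule — add F !(C == (A -> (A -> !E))), F !(B -> (D && !D)).
T !(C == (A -> (A -> !E))): β-rule — branch into T C, F (A -> (A -> !E))  //  F C, T (A -> (A -> !E)).
  branch 1 (add T C, F (A -> (A -> !E))):
    F (A -> (A -> !E)): α-rule — add T A, F (A -> !E).
    F (A -> !E): α-rule — add T A, F !E.
    F !(C == (A -> (A -> !E))): β-rule — branch into T C, T (A -> (A -> !E))  //  F C, F (A -> (A -> !E)).
      branch 1.1 (add T C, T (A -> (A -> !E))):
        F !(B -> (D && !D)): β-rule — branch into F B  //  T (D && !D).
          branch 1.1.1 (add F B):
            T (A -> (A -> !E)): β-rule — branch into F A  //  T (A -> !E).
              branch 1.1.1.1 (add F A):
                × closes — contains both A and !A.
              branch 1.1.1.2 (add T (A -> !E)):
                T (A -> !E): β-rule — branch into F A  //  T !E.
                  branch 1.1.1.2.1 (add F A):
                    × closes — contains both A and !A.
                  branch 1.1.1.2.2 (add T !E):
                    × closes — contains both E and !E.
          branch 1.1.2 (add T (D && !D)):
            T (D && !D): α-rule — add T D, T !D.
            × closes — contains both D and !D.
      branch 1.2 (add F C, F (A -> (A -> !E))):
        × closes — contains both C and !C.
  branch 2 (add F C, T (A -> (A -> !E))):
    F !(C == (A -> (A -> !E))): β-rule — branch into T C, T (A -> (A -> !E))  //  F C, F (A -> (A -> !E)).
      branch 2.1 (add T C, T (A -> (A -> !E))):
        × closes — contains both C and !C.
      branch 2.2 (add F C, F (A -> (A -> !E))):
        F (A -> (A -> !E)): α-rule — add T A, F (A -> !E).
        F (A -> !E): α-rule — add T A, F !E.
        F !(B -> (D && !D)): β-rule — branch into F B  //  T (D && !D).
          branch 2.2.1 (add F B):
            T (A -> (A -> !E)): β-rule — branch into F A  //  T (A -> !E).
              branch 2.2.1.1 (add F A):
                × closes — contains both A and !A.
              branch 2.2.1.2 (add T (A -> !E)):
                T (A -> !E): β-rule — branch into F A  //  T !E.
                  branch 2.2.1.2.1 (add F A):
                    × closes — contains both A and !A.
                  branch 2.2.1.2.2 (add T !E):
                    × closes — contains both E and !E.
          branch 2.2.2 (add T (D && !D)):
            T (D && !D): α-rule — add T D, T !D.
            × closes — contains both D and !D.
All 10 branches close.
Every branch closed; the formula is unsatisfiable.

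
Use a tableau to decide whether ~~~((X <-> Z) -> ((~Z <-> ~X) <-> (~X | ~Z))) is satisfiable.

Satisfiable

Initial set: {T ~~~((X <-> Z) -> ((~Z <-> ~X) <-> (~X | ~Z)))}.
T ~~~((X <-> Z) -> ((~Z <-> ~X) <-> (~X | ~Z))): drop double negation, giving T ~((X <-> Z) -> ((~Z <-> ~X) <-> (~X | ~Z))).
T ~((X <-> Z) -> ((~Z <-> ~X) <-> (~X | ~Z))): α-rule — add T (X <-> Z), F ((~Z <-> ~X) <-> (~X | ~Z)).
T (X <-> Z): β-rule — branch into T X, T Z  //  F X, F Z.
  branch 1 (add T X, T Z):
    F ((~Z <-> ~X) <-> (~X | ~Z)): β-rule — branch into T (~Z <-> ~X), F (~X | ~Z)  //  F (~Z <-> ~X), T (~X | ~Z).
      branch 1.1 (add T (~Z <-> ~X), F (~X | ~Z)):
        F (~X | ~Z): α-rule — add F ~X, F ~Z.
        T (~Z <-> ~X): β-rule — branch into T ~Z, T ~X  //  F ~Z, F ~X.
          branch 1.1.1 (add T ~Z, T ~X):
            × closes — contains both Z and ~Z.
          branch 1.1.2 (add F ~Z, F ~X):
            ○ open, literals {X=true, Z=true}.
      branch 1.2 (add F (~Z <-> ~X), T (~X | ~Z)):
        F (~Z <-> ~X): β-rule — branch into T ~Z, F ~X  //  F ~Z, T ~X.
          branch 1.2.1 (add T ~Z, F ~X):
            × closes — contains both Z and ~Z.
          branch 1.2.2 (add F ~Z, T ~X):
            × closes — contains both X and ~X.
  branch 2 (add F X, F Z):
    F ((~Z <-> ~X) <-> (~X | ~Z)): β-rule — branch into T (~Z <-> ~X), F (~X | ~Z)  //  F (~Z <-> ~X), T (~X | ~Z).
      branch 2.1 (add T (~Z <-> ~X), F (~X | ~Z)):
        F (~X | ~Z): α-rule — add F ~X, F ~Z.
        × closes — contains both X and ~X.
      branch 2.2 (add F (~Z <-> ~X), T (~X | ~Z)):
        F (~Z <-> ~X): β-rule — branch into T ~Z, F ~X  //  F ~Z, T ~X.
          branch 2.2.1 (add T ~Z, F ~X):
            × closes — contains both X and ~X.
          branch 2.2.2 (add F ~Z, T ~X):
            × closes — contains both Z and ~Z.
6 branches closed, 1 open.
An open branch gives a satisfying assignment: X=true, Z=true.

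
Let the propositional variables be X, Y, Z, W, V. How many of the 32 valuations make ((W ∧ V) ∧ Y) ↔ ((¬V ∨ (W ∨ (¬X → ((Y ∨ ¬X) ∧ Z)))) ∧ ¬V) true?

12

Initial set: {(((W ∧ V) ∧ Y) ↔ ((¬V ∨ (W ∨ (¬X → ((Y ∨ ¬X) ∧ Z)))) ∧ ¬V))}.
(((W ∧ V) ∧ Y) ↔ ((¬V ∨ (W ∨ (¬X → ((Y ∨ ¬X) ∧ Z)))) ∧ ¬V)): β-rule — branch into ((W ∧ V) ∧ Y), ((¬V ∨ (W ∨ (¬X → ((Y ∨ ¬X) ∧ Z)))) ∧ ¬V)  //  ¬((W ∧ V) ∧ Y), ¬((¬V ∨ (W ∨ (¬X → ((Y ∨ ¬X) ∧ Z)))) ∧ ¬V).
  branch 1 (add ((W ∧ V) ∧ Y), ((¬V ∨ (W ∨ (¬X → ((Y ∨ ¬X) ∧ Z)))) ∧ ¬V)):
    ((W ∧ V) ∧ Y): α-rule — add (W ∧ V), Y.
    ((¬V ∨ (W ∨ (¬X → ((Y ∨ ¬X) ∧ Z)))) ∧ ¬V): α-rule — add (¬V ∨ (W ∨ (¬X → ((Y ∨ ¬X) ∧ Z)))), ¬V.
    (W ∧ V): α-rule — add W, V.
    × closes — contains both V and ¬V.
  branch 2 (add ¬((W ∧ V) ∧ Y), ¬((¬V ∨ (W ∨ (¬X → ((Y ∨ ¬X) ∧ Z)))) ∧ ¬V)):
    ¬((W ∧ V) ∧ Y): β-rule — branch into ¬(W ∧ V)  //  ¬Y.
      branch 2.1 (add ¬(W ∧ V)):
        ¬((¬V ∨ (W ∨ (¬X → ((Y ∨ ¬X) ∧ Z)))) ∧ ¬V): β-rule — branch into ¬(¬V ∨ (W ∨ (¬X → ((Y ∨ ¬X) ∧ Z))))  //  ¬¬V.
          branch 2.1.1 (add ¬(¬V ∨ (W ∨ (¬X → ((Y ∨ ¬X) ∧ Z))))):
            ¬(¬V ∨ (W ∨ (¬X → ((Y ∨ ¬X) ∧ Z)))): α-rule — add ¬¬V, ¬(W ∨ (¬X → ((Y ∨ ¬X) ∧ Z))).
            ¬(W ∨ (¬X → ((Y ∨ ¬X) ∧ Z))): α-rule — add ¬W, ¬(¬X → ((Y ∨ ¬X) ∧ Z)).
            ¬(¬X → ((Y ∨ ¬X) ∧ Z)): α-rule — add ¬X, ¬((Y ∨ ¬X) ∧ Z).
            ¬(W ∧ V): β-rule — branch into ¬W  //  ¬V.
              branch 2.1.1.1 (add ¬W):
                ¬((Y ∨ ¬X) ∧ Z): β-rule — branch into ¬(Y ∨ ¬X)  //  ¬Z.
                  branch 2.1.1.1.1 (add ¬(Y ∨ ¬X)):
                    ¬(Y ∨ ¬X): α-rule — add ¬Y, ¬¬X.
                    × closes — contains both X and ¬X.
                  branch 2.1.1.1.2 (add ¬Z):
                    ○ open, literals {V=1, W=0, X=0, Z=0}.
              branch 2.1.1.2 (add ¬V):
                × closes — contains both V and ¬V.
          branch 2.1.2 (add ¬¬V):
            ¬(W ∧ V): β-rule — branch into ¬W  //  ¬V.
              branch 2.1.2.1 (add ¬W):
                ○ open, literals {V=1, W=0}.
              branch 2.1.2.2 (add ¬V):
                × closes — contains both V and ¬V.
      branch 2.2 (add ¬Y):
        ¬((¬V ∨ (W ∨ (¬X → ((Y ∨ ¬X) ∧ Z)))) ∧ ¬V): β-rule — branch into ¬(¬V ∨ (W ∨ (¬X → ((Y ∨ ¬X) ∧ Z))))  //  ¬¬V.
          branch 2.2.1 (add ¬(¬V ∨ (W ∨ (¬X → ((Y ∨ ¬X) ∧ Z))))):
            ¬(¬V ∨ (W ∨ (¬X → ((Y ∨ ¬X) ∧ Z)))): α-rule — add ¬¬V, ¬(W ∨ (¬X → ((Y ∨ ¬X) ∧ Z))).
            ¬(W ∨ (¬X → ((Y ∨ ¬X) ∧ Z))): α-rule — add ¬W, ¬(¬X → ((Y ∨ ¬X) ∧ Z)).
            ¬(¬X → ((Y ∨ ¬X) ∧ Z)): α-rule — add ¬X, ¬((Y ∨ ¬X) ∧ Z).
            ¬((Y ∨ ¬X) ∧ Z): β-rule — branch into ¬(Y ∨ ¬X)  //  ¬Z.
              branch 2.2.1.1 (add ¬(Y ∨ ¬X)):
                ¬(Y ∨ ¬X): α-rule — add ¬Y, ¬¬X.
                × closes — contains both X and ¬X.
              branch 2.2.1.2 (add ¬Z):
                ○ open, literals {V=1, W=0, X=0, Y=0, Z=0}.
          branch 2.2.2 (add ¬¬V):
            ○ open, literals {V=1, Y=0}.
5 branches closed, 4 open.
Each open branch fixes some atoms; the unmentioned ones are free. Counting distinct full assignments: branch {V=1, W=0, X=0, Z=0} (Y) contributes 2 new; branch {V=1, W=0} (X, Y, Z) contributes 6 new; branch {V=1, W=0, X=0, Y=0, Z=0} (none free) contributes 0 new; branch {V=1, Y=0} (X, Z, W) contributes 4 new. Total: 12.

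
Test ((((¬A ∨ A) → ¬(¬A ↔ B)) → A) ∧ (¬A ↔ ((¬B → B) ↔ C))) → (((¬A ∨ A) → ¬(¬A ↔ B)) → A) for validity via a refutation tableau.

Valid

Assume the negation and expand:
Initial set: {¬(((((¬A ∨ A) → ¬(¬A ↔ B)) → A) ∧ (¬A ↔ ((¬B → B) ↔ C))) → (((¬A ∨ A) → ¬(¬A ↔ B)) → A))}.
¬(((((¬A ∨ A) → ¬(¬A ↔ B)) → A) ∧ (¬A ↔ ((¬B → B) ↔ C))) → (((¬A ∨ A) → ¬(¬A ↔ B)) → A)): α-rule — add ((((¬A ∨ A) → ¬(¬A ↔ B)) → A) ∧ (¬A ↔ ((¬B → B) ↔ C))), ¬(((¬A ∨ A) → ¬(¬A ↔ B)) → A).
((((¬A ∨ A) → ¬(¬A ↔ B)) → A) ∧ (¬A ↔ ((¬B → B) ↔ C))): α-rule — add (((¬A ∨ A) → ¬(¬A ↔ B)) → A), (¬A ↔ ((¬B → B) ↔ C)).
¬(((¬A ∨ A) → ¬(¬A ↔ B)) → A): α-rule — add ((¬A ∨ A) → ¬(¬A ↔ B)), ¬A.
(((¬A ∨ A) → ¬(¬A ↔ B)) → A): β-rule — branch into ¬((¬A ∨ A) → ¬(¬A ↔ B))  //  A.
  branch 1 (add ¬((¬A ∨ A) → ¬(¬A ↔ B))):
    ¬((¬A ∨ A) → ¬(¬A ↔ B)): α-rule — add (¬A ∨ A), ¬¬(¬A ↔ B).
    (¬A ↔ ((¬B → B) ↔ C)): β-rule — branch into ¬A, ((¬B → B) ↔ C)  //  ¬¬A, ¬((¬B → B) ↔ C).
      branch 1.1 (add ¬A, ((¬B → B) ↔ C)):
        ((¬A ∨ A) → ¬(¬A ↔ B)): β-rule — branch into ¬(¬A ∨ A)  //  ¬(¬A ↔ B).
          branch 1.1.1 (add ¬(¬A ∨ A)):
            ¬(¬A ∨ A): α-rule — add ¬¬A, ¬A.
            × closes — contains both A and ¬A.
          branch 1.1.2 (add ¬(¬A ↔ B)):
            (¬A ∨ A): β-rule — branch into ¬A  //  A.
              branch 1.1.2.1 (add ¬A):
                ¬¬(¬A ↔ B): β-rule — branch into ¬A, B  //  ¬¬A, ¬B.
                  branch 1.1.2.1.1 (add ¬A, B):
                    ((¬B → B) ↔ C): β-rule — branch into (¬B → B), C  //  ¬(¬B → B), ¬C.
                      branch 1.1.2.1.1.1 (add (¬B → B), C):
                        ¬(¬A ↔ B): β-rule — branch into ¬A, ¬B  //  ¬¬A, B.
                          branch 1.1.2.1.1.1.1 (add ¬A, ¬B):
                            × closes — contains both B and ¬B.
                          branch 1.1.2.1.1.1.2 (add ¬¬A, B):
                            × closes — contains both A and ¬A.
                      branch 1.1.2.1.1.2 (add ¬(¬B → B), ¬C):
                        ¬(¬B → B): α-rule — add ¬B, ¬B.
                        × closes — contains both B and ¬B.
                  branch 1.1.2.1.2 (add ¬¬A, ¬B):
                    × closes — contains both A and ¬A.
              branch 1.1.2.2 (add A):
                × closes — contains both A and ¬A.
      branch 1.2 (add ¬¬A, ¬((¬B → B) ↔ C)):
        × closes — contains both A and ¬A.
  branch 2 (add A):
    × closes — contains both A and ¬A.
All 8 branches close.
Every branch closed, so the negation is unsatisfiable and the formula is valid.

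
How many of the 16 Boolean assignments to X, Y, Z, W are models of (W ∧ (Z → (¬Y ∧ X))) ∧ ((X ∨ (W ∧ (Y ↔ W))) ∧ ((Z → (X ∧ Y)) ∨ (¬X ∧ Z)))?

3

Initial set: {((W ∧ (Z → (¬Y ∧ X))) ∧ ((X ∨ (W ∧ (Y ↔ W))) ∧ ((Z → (X ∧ Y)) ∨ (¬X ∧ Z))))}.
((W ∧ (Z → (¬Y ∧ X))) ∧ ((X ∨ (W ∧ (Y ↔ W))) ∧ ((Z → (X ∧ Y)) ∨ (¬X ∧ Z)))): α-rule — add (W ∧ (Z → (¬Y ∧ X))), ((X ∨ (W ∧ (Y ↔ W))) ∧ ((Z → (X ∧ Y)) ∨ (¬X ∧ Z))).
(W ∧ (Z → (¬Y ∧ X))): α-rule — add W, (Z → (¬Y ∧ X)).
((X ∨ (W ∧ (Y ↔ W))) ∧ ((Z → (X ∧ Y)) ∨ (¬X ∧ Z))): α-rule — add (X ∨ (W ∧ (Y ↔ W))), ((Z → (X ∧ Y)) ∨ (¬X ∧ Z)).
(Z → (¬Y ∧ X)): β-rule — branch into ¬Z  //  (¬Y ∧ X).
  branch 1 (add ¬Z):
    (X ∨ (W ∧ (Y ↔ W))): β-rule — branch into X  //  (W ∧ (Y ↔ W)).
      branch 1.1 (add X):
        ((Z → (X ∧ Y)) ∨ (¬X ∧ Z)): β-rule — branch into (Z → (X ∧ Y))  //  (¬X ∧ Z).
          branch 1.1.1 (add (Z → (X ∧ Y))):
            (Z → (X ∧ Y)): β-rule — branch into ¬Z  //  (X ∧ Y).
              branch 1.1.1.1 (add ¬Z):
                ○ open, literals {W=T, X=T, Z=F}.
              branch 1.1.1.2 (add (X ∧ Y)):
                (X ∧ Y): α-rule — add X, Y.
                ○ open, literals {W=T, X=T, Y=T, Z=F}.
          branch 1.1.2 (add (¬X ∧ Z)):
            (¬X ∧ Z): α-rule — add ¬X, Z.
            × closes — contains both X and ¬X.
      branch 1.2 (add (W ∧ (Y ↔ W))):
        (W ∧ (Y ↔ W)): α-rule — add W, (Y ↔ W).
        ((Z → (X ∧ Y)) ∨ (¬X ∧ Z)): β-rule — branch into (Z → (X ∧ Y))  //  (¬X ∧ Z).
          branch 1.2.1 (add (Z → (X ∧ Y))):
            (Y ↔ W): β-rule — branch into Y, W  //  ¬Y, ¬W.
              branch 1.2.1.1 (add Y, W):
                (Z → (X ∧ Y)): β-rule — branch into ¬Z  //  (X ∧ Y).
                  branch 1.2.1.1.1 (add ¬Z):
                    ○ open, literals {W=T, Y=T, Z=F}.
                  branch 1.2.1.1.2 (add (X ∧ Y)):
                    (X ∧ Y): α-rule — add X, Y.
                    ○ open, literals {W=T, X=T, Y=T, Z=F}.
              branch 1.2.1.2 (add ¬Y, ¬W):
                × closes — contains both W and ¬W.
          branch 1.2.2 (add (¬X ∧ Z)):
            (¬X ∧ Z): α-rule — add ¬X, Z.
            × closes — contains both Z and ¬Z.
  branch 2 (add (¬Y ∧ X)):
    (¬Y ∧ X): α-rule — add ¬Y, X.
    (X ∨ (W ∧ (Y ↔ W))): β-rule — branch into X  //  (W ∧ (Y ↔ W)).
      branch 2.1 (add X):
        ((Z → (X ∧ Y)) ∨ (¬X ∧ Z)): β-rule — branch into (Z → (X ∧ Y))  //  (¬X ∧ Z).
          branch 2.1.1 (add (Z → (X ∧ Y))):
            (Z → (X ∧ Y)): β-rule — branch into ¬Z  //  (X ∧ Y).
              branch 2.1.1.1 (add ¬Z):
                ○ open, literals {W=T, X=T, Y=F, Z=F}.
              branch 2.1.1.2 (add (X ∧ Y)):
                (X ∧ Y): α-rule — add X, Y.
                × closes — contains both Y and ¬Y.
          branch 2.1.2 (add (¬X ∧ Z)):
            (¬X ∧ Z): α-rule — add ¬X, Z.
            × closes — contains both X and ¬X.
      branch 2.2 (add (W ∧ (Y ↔ W))):
        (W ∧ (Y ↔ W)): α-rule — add W, (Y ↔ W).
        ((Z → (X ∧ Y)) ∨ (¬X ∧ Z)): β-rule — branch into (Z → (X ∧ Y))  //  (¬X ∧ Z).
          branch 2.2.1 (add (Z → (X ∧ Y))):
            (Y ↔ W): β-rule — branch into Y, W  //  ¬Y, ¬W.
              branch 2.2.1.1 (add Y, W):
                × closes — contains both Y and ¬Y.
              branch 2.2.1.2 (add ¬Y, ¬W):
                × closes — contains both W and ¬W.
          branch 2.2.2 (add (¬X ∧ Z)):
            (¬X ∧ Z): α-rule — add ¬X, Z.
            × closes — contains both X and ¬X.
8 branches closed, 5 open.
Each open branch fixes some atoms; the unmentioned ones are free. Counting distinct full assignments: branch {W=T, X=T, Z=F} (Y) contributes 2 new; branch {W=T, X=T, Y=T, Z=F} (none free) contributes 0 new; branch {W=T, Y=T, Z=F} (X) contributes 1 new; branch {W=T, X=T, Y=T, Z=F} (none free) contributes 0 new; branch {W=T, X=T, Y=F, Z=F} (none free) contributes 0 new. Total: 3.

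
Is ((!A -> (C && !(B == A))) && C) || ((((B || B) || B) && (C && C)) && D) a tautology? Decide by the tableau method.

Assume the negation and expand:
Initial set: {!(((!A -> (C && !(B == A))) && C) || ((((B || B) || B) && (C && C)) && D))}.
!(((!A -> (C && !(B == A))) && C) || ((((B || B) || B) && (C && C)) && D)): α-rule — add !((!A -> (C && !(B == A))) && C), !((((B || B) || B) && (C && C)) && D).
!((!A -> (C && !(B == A))) && C): β-rule — branch into !(!A -> (C && !(B == A)))  //  !C.
  branch 1 (add !(!A -> (C && !(B == A)))):
    !(!A -> (C && !(B == A))): α-rule — add !A, !(C && !(B == A)).
    !((((B || B) || B) && (C && C)) && D): β-rule — branch into !(((B || B) || B) && (C && C))  //  !D.
      branch 1.1 (add !(((B || B) || B) && (C && C))):
        !(C && !(B == A)): β-rule — branch into !C  //  !!(B == A).
          branch 1.1.1 (add !C):
            !(((B || B) || B) && (C && C)): β-rule — branch into !((B || B) || B)  //  !(C && C).
              branch 1.1.1.1 (add !((B || B) || B)):
                !((B || B) || B): α-rule — add !(B || B), !B.
                !(B || B): α-rule — add !B, !B.
                ○ open, literals {A=false, B=false, C=false}.
              branch 1.1.1.2 (add !(C && C)):
                !(C && C): β-rule — branch into !C  //  !C.
                  branch 1.1.1.2.1 (add !C):
                    ○ open, literals {A=false, C=false}.
                  branch 1.1.1.2.2 (add !C):
                    ○ open, literals {A=false, C=false}.
          branch 1.1.2 (add !!(B == A)):
            !(((B || B) || B) && (C && C)): β-rule — branch into !((B || B) || B)  //  !(C && C).
              branch 1.1.2.1 (add !((B || B) || B)):
                !((B || B) || B): α-rule — add !(B || B), !B.
                !(B || B): α-rule — add !B, !B.
                !!(B == A): β-rule — branch into B, A  //  !B, !A.
                  branch 1.1.2.1.1 (add B, A):
                    × closes — contains both B and !B.
                  branch 1.1.2.1.2 (add !B, !A):
                    ○ open, literals {A=false, B=false}.
              branch 1.1.2.2 (add !(C && C)):
                !!(B == A): β-rule — branch into B, A  //  !B, !A.
                  branch 1.1.2.2.1 (add B, A):
                    × closes — contains both A and !A.
                  branch 1.1.2.2.2 (add !B, !A):
                    !(C && C): β-rule — branch into !C  //  !C.
                      branch 1.1.2.2.2.1 (add !C):
                        ○ open, literals {A=false, B=false, C=false}.
                      branch 1.1.2.2.2.2 (add !C):
                        ○ open, literals {A=false, B=false, C=false}.
      branch 1.2 (add !D):
        !(C && !(B == A)): β-rule — branch into !C  //  !!(B == A).
          branch 1.2.1 (add !C):
            ○ open, literals {A=false, C=false, D=false}.
          branch 1.2.2 (add !!(B == A)):
            !!(B == A): β-rule — branch into B, A  //  !B, !A.
              branch 1.2.2.1 (add B, A):
                × closes — contains both A and !A.
              branch 1.2.2.2 (add !B, !A):
                ○ open, literals {A=false, B=false, D=false}.
  branch 2 (add !C):
    !((((B || B) || B) && (C && C)) && D): β-rule — branch into !(((B || B) || B) && (C && C))  //  !D.
      branch 2.1 (add !(((B || B) || B) && (C && C))):
        !(((B || B) || B) && (C && C)): β-rule — branch into !((B || B) || B)  //  !(C && C).
          branch 2.1.1 (add !((B || B) || B)):
            !((B || B) || B): α-rule — add !(B || B), !B.
            !(B || B): α-rule — add !B, !B.
            ○ open, literals {B=false, C=false}.
          branch 2.1.2 (add !(C && C)):
            !(C && C): β-rule — branch into !C  //  !C.
              branch 2.1.2.1 (add !C):
                ○ open, literals {C=false}.
              branch 2.1.2.2 (add !C):
                ○ open, literals {C=false}.
      branch 2.2 (add !D):
        ○ open, literals {C=false, D=false}.
3 branches closed, 12 open.
An open branch gives a countermodel: A=false, B=false, C=false (unmentioned atoms arbitrary); under it the original formula is false.

Not valid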